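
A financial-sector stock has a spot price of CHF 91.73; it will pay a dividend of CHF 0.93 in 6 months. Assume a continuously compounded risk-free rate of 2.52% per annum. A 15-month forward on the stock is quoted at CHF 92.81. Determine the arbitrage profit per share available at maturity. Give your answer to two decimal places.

CHF 0.91 per share

PV(dividends) I = 0.93·e^(−0.0252·6/12) = 0.9184
Fair forward F* = (S − I)·e^(rT) = (91.73 − 0.9184)·e^0.031500 = 90.8116 × 1.032001 = 93.7177
Market CHF 92.81 < fair 93.7177: forward underpriced → reverse cash-and-carry (short the stock, invest proceeds at r, pay the dividends, go long the forward).
Profit at T = |F_mkt − F*| = |92.81 − 93.7177| = CHF 0.91 per share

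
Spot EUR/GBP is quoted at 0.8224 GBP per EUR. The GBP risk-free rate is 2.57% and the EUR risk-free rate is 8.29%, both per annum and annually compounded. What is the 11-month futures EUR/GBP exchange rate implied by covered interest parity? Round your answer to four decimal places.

0.7825

By covered interest parity, F = S · (1+r_GBP)^T / (1+r_EUR)^T
= 0.8224 × 1.023533 / 1.075737 = 0.8224 × 0.951471
F = 0.7825 GBP per EUR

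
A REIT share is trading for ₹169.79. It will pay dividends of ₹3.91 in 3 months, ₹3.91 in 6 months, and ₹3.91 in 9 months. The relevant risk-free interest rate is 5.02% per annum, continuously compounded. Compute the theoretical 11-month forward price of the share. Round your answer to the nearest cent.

PV(dividends) I = 3.91·e^(−0.0502·3/12) + 3.91·e^(−0.0502·6/12) + 3.91·e^(−0.0502·9/12)
I = 3.8612 + 3.8131 + 3.7655 = 11.4398
F = (S − I)·e^(rT) = (169.79 − 11.4398) · e^(0.0502·11/12)
= 158.3502 · e^0.046017 = 158.3502 × 1.047092 = ₹165.81

₹165.81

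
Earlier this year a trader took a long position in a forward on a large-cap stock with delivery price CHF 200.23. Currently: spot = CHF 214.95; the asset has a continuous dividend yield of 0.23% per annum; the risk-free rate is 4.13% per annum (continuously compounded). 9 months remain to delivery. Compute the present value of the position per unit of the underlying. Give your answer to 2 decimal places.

CHF 20.46

Current fair forward for the remaining 9 months: F = S·e^((r − q)·T), (r − q) = 0.0413 − 0.0023 = 0.0390
F = 214.95 · e^(0.0390 × 9/12) = 214.95 × 1.029682 = 221.3301
Value of long forward = (F − K)·e^(−rT) = (221.3301 − 200.23) · e^(−0.0413·9/12)
= 21.1001 × 0.969500 = 20.46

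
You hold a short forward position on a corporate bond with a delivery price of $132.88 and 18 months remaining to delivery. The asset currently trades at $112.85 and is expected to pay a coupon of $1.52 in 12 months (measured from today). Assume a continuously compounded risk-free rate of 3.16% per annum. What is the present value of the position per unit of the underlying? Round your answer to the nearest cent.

PV(remaining coupons) I = 1.52·e^(−0.0316·12/12) = 1.4727
Current forward F = (S − I)·e^(rT) = (112.85 − 1.4727)·e^(0.0316·18/12) = 111.3773 × 1.048541 = 116.7837
Value (long) = (F − K)·e^(−rT) = (116.7837 − 132.88) × 0.953706 = -15.3511
Short position value = −(long value) = $15.35

$15.35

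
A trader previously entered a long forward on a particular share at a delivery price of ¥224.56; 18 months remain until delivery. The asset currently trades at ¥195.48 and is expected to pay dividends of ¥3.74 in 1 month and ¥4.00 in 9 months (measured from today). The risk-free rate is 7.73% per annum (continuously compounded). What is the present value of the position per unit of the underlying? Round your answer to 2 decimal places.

PV(remaining dividends) I = 3.74·e^(−0.0773·1/12) + 4.00·e^(−0.0773·9/12) = 7.4907
Current forward F = (S − I)·e^(rT) = (195.48 − 7.4907)·e^(0.0773·18/12) = 187.9893 × 1.122940 = 211.1007
Value (long) = (F − K)·e^(−rT) = (211.1007 − 224.56) × 0.890520 = -11.9858
Value = -¥11.99

-¥11.99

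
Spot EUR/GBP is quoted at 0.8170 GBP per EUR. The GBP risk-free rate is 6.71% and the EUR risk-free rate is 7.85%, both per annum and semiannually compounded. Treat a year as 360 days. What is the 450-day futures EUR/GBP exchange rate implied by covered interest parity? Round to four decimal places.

By covered interest parity, F = S · (1+r_GBP/2)^(2T) / (1+r_EUR/2)^(2T)
= 0.8170 × 1.085997 / 1.101032 = 0.8170 × 0.986345
F = 0.8058 GBP per EUR

0.8058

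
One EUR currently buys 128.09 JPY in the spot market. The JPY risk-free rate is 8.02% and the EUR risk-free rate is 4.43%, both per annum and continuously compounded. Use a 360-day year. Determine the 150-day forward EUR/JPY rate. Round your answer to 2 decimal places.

F = S·e^((r_JPY − r_EUR)T) = 128.09 · e^((0.0802 − 0.0443) × 150/360)
= 128.09 · e^0.014958 = 128.09 × 1.015070
F = 130.02 JPY per EUR

130.02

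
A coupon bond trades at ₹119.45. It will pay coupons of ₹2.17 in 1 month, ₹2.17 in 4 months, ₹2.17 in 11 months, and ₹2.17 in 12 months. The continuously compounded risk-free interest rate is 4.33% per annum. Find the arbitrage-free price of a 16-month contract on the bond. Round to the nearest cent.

₹117.58

PV(coupons) I = 2.17·e^(−0.0433·1/12) + 2.17·e^(−0.0433·4/12) + 2.17·e^(−0.0433·11/12) + 2.17·e^(−0.0433·12/12)
I = 2.1622 + 2.1389 + 2.0856 + 2.0780 = 8.4647
F = (S − I)·e^(rT) = (119.45 − 8.4647) · e^(0.0433·16/12)
= 110.9853 · e^0.057733 = 110.9853 × 1.059432 = ₹117.58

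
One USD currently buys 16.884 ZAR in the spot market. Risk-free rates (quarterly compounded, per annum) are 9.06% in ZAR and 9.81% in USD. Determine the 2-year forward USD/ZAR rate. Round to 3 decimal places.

By covered interest parity, F = S · (1+r_ZAR/4)^(4T) / (1+r_USD/4)^(4T)
= 16.884 × 1.196234 / 1.213893 = 16.884 × 0.985453
F = 16.638 ZAR per USD

16.638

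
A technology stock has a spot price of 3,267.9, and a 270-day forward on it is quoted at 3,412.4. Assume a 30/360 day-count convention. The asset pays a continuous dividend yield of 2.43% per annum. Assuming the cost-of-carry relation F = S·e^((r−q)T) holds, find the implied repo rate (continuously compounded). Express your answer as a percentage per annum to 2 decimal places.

8.20%

From F = S·e^((r−q)T): (r − q) = ln(F/S)/T
ln(3412.4/3267.9) = ln(1.044218) = 0.043268
(r − q) = 0.043268 / (270/360) = 0.057691
r = ln(F/S)/T + q = 0.057691 + 0.0243 = 0.081991
r = 8.20%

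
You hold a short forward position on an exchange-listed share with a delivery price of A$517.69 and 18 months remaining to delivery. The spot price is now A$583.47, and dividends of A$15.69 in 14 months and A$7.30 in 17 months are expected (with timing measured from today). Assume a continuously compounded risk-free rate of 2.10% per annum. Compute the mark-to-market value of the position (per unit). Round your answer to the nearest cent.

PV(remaining dividends) I = 15.69·e^(−0.0210·14/12) + 7.30·e^(−0.0210·17/12) = 22.3963
Current forward F = (S − I)·e^(rT) = (583.47 − 22.3963)·e^(0.0210·18/12) = 561.0737 × 1.032001 = 579.0286
Value (long) = (F − K)·e^(−rT) = (579.0286 − 517.69) × 0.968991 = 59.4366
Short position value = −(long value) = -A$59.44

-A$59.44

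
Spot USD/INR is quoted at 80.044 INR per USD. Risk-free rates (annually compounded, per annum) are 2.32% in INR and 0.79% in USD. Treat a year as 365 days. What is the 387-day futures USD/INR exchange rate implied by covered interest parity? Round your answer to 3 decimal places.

81.333

By covered interest parity, F = S · (1+r_INR)^T / (1+r_USD)^T
= 80.044 × 1.024615 / 1.008378 = 80.044 × 1.016102
F = 81.333 INR per USD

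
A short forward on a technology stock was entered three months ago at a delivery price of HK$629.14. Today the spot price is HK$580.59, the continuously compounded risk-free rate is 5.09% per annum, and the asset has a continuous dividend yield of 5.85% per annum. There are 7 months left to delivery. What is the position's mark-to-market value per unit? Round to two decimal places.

HK$49.62

Current fair forward for the remaining 7 months: F = S·e^((r − q)·T), (r − q) = 0.0509 − 0.0585 = -0.0076
F = 580.59 · e^(-0.0076 × 7/12) = 580.59 × 0.995576 = 578.0215
Value of long forward = (F − K)·e^(−rT) = (578.0215 − 629.14) · e^(−0.0509·7/12)
= -51.1185 × 0.970745 = -49.62
Short position value = −(long value) = HK$49.62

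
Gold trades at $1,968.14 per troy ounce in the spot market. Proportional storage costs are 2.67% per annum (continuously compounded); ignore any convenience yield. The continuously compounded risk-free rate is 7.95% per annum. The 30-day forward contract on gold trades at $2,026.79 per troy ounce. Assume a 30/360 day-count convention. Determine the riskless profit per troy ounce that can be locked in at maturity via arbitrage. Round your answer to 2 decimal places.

$41.15 per troy ounce

Fair forward: F* = S·e^(carry·T), with carry = (r + u) = 0.0795 + 0.0267 = 0.1062
F* = 1968.14 · e^(0.1062 × 30/360) = 1968.14 · e^0.00885000 = 1968.14 × 1.00888928 = $1985.6353
Market $2026.79 > fair $1985.6353: forward overpriced → cash-and-carry (buy spot, short the forward).
At maturity, profit = |F_mkt − F*| = |2026.79 − 1985.6353| = $41.15 per troy ounce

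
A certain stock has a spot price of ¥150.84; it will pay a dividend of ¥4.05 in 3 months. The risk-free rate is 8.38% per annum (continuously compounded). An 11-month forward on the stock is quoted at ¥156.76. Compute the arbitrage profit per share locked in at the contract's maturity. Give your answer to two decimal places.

¥1.84 per share

PV(dividends) I = 4.05·e^(−0.0838·3/12) = 3.9660
Fair forward F* = (S − I)·e^(rT) = (150.84 − 3.9660)·e^0.076817 = 146.8740 × 1.079844 = 158.6010
Market ¥156.76 < fair 158.6010: forward underpriced → reverse cash-and-carry (short the stock, invest proceeds at r, pay the dividends, go long the forward).
Profit at T = |F_mkt − F*| = |156.76 − 158.6010| = ¥1.84 per share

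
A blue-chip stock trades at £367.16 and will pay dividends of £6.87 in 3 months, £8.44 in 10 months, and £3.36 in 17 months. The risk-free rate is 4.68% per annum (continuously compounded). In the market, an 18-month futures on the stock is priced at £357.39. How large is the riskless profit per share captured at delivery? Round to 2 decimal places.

PV(dividends) I = 6.87·e^(−0.0468·3/12) + 8.44·e^(−0.0468·10/12) + 3.36·e^(−0.0468·17/12) = 18.0517
Fair futures F* = (S − I)·e^(rT) = (367.16 − 18.0517)·e^0.070200 = 349.1083 × 1.072723 = 374.4965
Market £357.39 < fair 374.4965: forward underpriced → reverse cash-and-carry (short the stock, invest proceeds at r, pay the dividends, go long the forward).
Profit at T = |F_mkt − F*| = |357.39 − 374.4965| = £17.11 per share

£17.11 per share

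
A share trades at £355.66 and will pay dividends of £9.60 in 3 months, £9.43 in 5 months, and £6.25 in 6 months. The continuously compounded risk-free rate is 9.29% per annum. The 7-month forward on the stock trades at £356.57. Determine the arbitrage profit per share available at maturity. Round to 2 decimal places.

£6.88 per share

PV(dividends) I = 9.60·e^(−0.0929·3/12) + 9.43·e^(−0.0929·5/12) + 6.25·e^(−0.0929·6/12) = 24.4179
Fair forward F* = (S − I)·e^(rT) = (355.66 − 24.4179)·e^0.054192 = 331.2421 × 1.055687 = 349.6880
Market £356.57 > fair 349.6880: forward overpriced → cash-and-carry (borrow at r, buy the stock and collect the dividends, short the forward).
Profit at T = |F_mkt − F*| = |356.57 − 349.6880| = £6.88 per share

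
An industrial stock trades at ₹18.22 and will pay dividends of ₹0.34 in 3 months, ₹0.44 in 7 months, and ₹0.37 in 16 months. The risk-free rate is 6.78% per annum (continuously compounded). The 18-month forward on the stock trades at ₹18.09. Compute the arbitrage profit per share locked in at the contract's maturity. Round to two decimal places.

₹0.87 per share

PV(dividends) I = 0.34·e^(−0.0678·3/12) + 0.44·e^(−0.0678·7/12) + 0.37·e^(−0.0678·16/12) = 1.0952
Fair forward F* = (S − I)·e^(rT) = (18.22 − 1.0952)·e^0.101700 = 17.1248 × 1.107051 = 18.9580
Market ₹18.09 < fair 18.9580: forward underpriced → reverse cash-and-carry (short the stock, invest proceeds at r, pay the dividends, go long the forward).
Profit at T = |F_mkt − F*| = |18.09 − 18.9580| = ₹0.87 per share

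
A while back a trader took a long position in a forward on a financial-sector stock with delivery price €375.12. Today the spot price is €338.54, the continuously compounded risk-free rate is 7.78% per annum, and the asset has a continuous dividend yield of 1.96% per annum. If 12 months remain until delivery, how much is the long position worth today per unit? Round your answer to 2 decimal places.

-€15.07

Current fair forward for the remaining 12 months: F = S·e^((r − q)·T), (r − q) = 0.0778 − 0.0196 = 0.0582
F = 338.54 · e^(0.0582 × 12/12) = 338.54 × 1.059927 = 358.8277
Value of long forward = (F − K)·e^(−rT) = (358.8277 − 375.12) · e^(−0.0778·12/12)
= -16.2923 × 0.925149 = -15.07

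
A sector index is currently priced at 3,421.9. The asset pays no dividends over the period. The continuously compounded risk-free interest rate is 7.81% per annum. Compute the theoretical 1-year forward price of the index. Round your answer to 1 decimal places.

3,699.9

F = S·e^(rT) = 3421.9 · e^(0.0781 × 1)
= 3421.9 · e^0.078100 = 3421.9 × 1.081231
F = 3,699.9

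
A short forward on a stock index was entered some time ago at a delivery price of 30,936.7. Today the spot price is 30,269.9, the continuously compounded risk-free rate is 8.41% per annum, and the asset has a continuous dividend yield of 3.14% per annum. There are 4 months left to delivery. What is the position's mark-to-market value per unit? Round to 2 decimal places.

126.76

Current fair forward for the remaining 4 months: F = S·e^((r − q)·T), (r − q) = 0.0841 − 0.0314 = 0.0527
F = 30269.9 · e^(0.0527 × 4/12) = 30269.9 × 1.01772187 = 30806.3392
Value of long forward = (F − K)·e^(−rT) = (30806.3392 − 30936.7) · e^(−0.0841·4/12)
= -130.3608 × 0.97235595 = -126.76
Short position value = −(long value) = 126.76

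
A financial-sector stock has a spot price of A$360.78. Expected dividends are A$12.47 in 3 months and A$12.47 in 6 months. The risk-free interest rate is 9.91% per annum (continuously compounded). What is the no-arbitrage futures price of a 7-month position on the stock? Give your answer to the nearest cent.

PV(dividends) I = 12.47·e^(−0.0991·3/12) + 12.47·e^(−0.0991·6/12)
I = 12.1649 + 11.8672 = 24.0321
F = (S − I)·e^(rT) = (360.78 − 24.0321) · e^(0.0991·7/12)
= 336.7479 · e^0.057808 = 336.7479 × 1.059512 = A$356.79

A$356.79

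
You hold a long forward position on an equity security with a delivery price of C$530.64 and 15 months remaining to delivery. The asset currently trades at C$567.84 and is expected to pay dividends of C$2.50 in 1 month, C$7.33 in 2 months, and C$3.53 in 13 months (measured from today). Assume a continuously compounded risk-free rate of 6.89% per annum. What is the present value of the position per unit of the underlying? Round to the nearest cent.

PV(remaining dividends) I = 2.50·e^(−0.0689·1/12) + 7.33·e^(−0.0689·2/12) + 3.53·e^(−0.0689·13/12) = 13.0081
Current forward F = (S − I)·e^(rT) = (567.84 − 13.0081)·e^(0.0689·15/12) = 554.8319 × 1.089943 = 604.7351
Value (long) = (F − K)·e^(−rT) = (604.7351 − 530.64) × 0.917480 = 67.9808
Value = C$67.98

C$67.98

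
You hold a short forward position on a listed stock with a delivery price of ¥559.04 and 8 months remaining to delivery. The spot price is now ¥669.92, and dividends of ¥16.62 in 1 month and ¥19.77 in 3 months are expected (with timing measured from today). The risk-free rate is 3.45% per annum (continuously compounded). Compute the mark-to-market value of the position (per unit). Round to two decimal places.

PV(remaining dividends) I = 16.62·e^(−0.0345·1/12) + 19.77·e^(−0.0345·3/12) = 36.1725
Current forward F = (S − I)·e^(rT) = (669.92 − 36.1725)·e^(0.0345·8/12) = 633.7475 × 1.023267 = 648.4929
Value (long) = (F − K)·e^(−rT) = (648.4929 − 559.04) × 0.977262 = 87.4189
Short position value = −(long value) = -¥87.42

-¥87.42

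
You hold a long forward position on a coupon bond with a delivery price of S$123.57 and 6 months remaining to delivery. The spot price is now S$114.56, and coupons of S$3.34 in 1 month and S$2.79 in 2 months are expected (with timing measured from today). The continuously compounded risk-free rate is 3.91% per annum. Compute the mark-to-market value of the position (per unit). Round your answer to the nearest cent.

-S$12.72

PV(remaining coupons) I = 3.34·e^(−0.0391·1/12) + 2.79·e^(−0.0391·2/12) = 6.1010
Current forward F = (S − I)·e^(rT) = (114.56 − 6.1010)·e^(0.0391·6/12) = 108.4590 × 1.019742 = 110.6002
Value (long) = (F − K)·e^(−rT) = (110.6002 − 123.57) × 0.980640 = -12.7187
Value = -S$12.72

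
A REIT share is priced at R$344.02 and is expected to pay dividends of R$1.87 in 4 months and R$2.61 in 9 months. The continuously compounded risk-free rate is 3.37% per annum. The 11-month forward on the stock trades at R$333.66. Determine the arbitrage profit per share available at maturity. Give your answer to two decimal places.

R$16.62 per share

PV(dividends) I = 1.87·e^(−0.0337·4/12) + 2.61·e^(−0.0337·9/12) = 4.3940
Fair forward F* = (S − I)·e^(rT) = (344.02 − 4.3940)·e^0.030892 = 339.6260 × 1.031374 = 350.2814
Market R$333.66 < fair 350.2814: forward underpriced → reverse cash-and-carry (short the stock, invest proceeds at r, pay the dividends, go long the forward).
Profit at T = |F_mkt − F*| = |333.66 − 350.2814| = R$16.62 per share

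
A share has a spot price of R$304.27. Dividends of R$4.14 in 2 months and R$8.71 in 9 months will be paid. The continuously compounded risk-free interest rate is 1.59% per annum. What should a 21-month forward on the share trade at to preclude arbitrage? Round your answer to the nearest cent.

PV(dividends) I = 4.14·e^(−0.0159·2/12) + 8.71·e^(−0.0159·9/12)
I = 4.1290 + 8.6068 = 12.7358
F = (S − I)·e^(rT) = (304.27 − 12.7358) · e^(0.0159·21/12)
= 291.5342 · e^0.027825 = 291.5342 × 1.028216 = R$299.76

R$299.76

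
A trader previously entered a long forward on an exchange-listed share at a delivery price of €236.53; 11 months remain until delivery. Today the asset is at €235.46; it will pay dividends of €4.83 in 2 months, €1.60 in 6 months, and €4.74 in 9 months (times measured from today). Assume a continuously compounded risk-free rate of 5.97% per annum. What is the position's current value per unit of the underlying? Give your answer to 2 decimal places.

€0.66

PV(remaining dividends) I = 4.83·e^(−0.0597·2/12) + 1.60·e^(−0.0597·6/12) + 4.74·e^(−0.0597·9/12) = 10.8676
Current forward F = (S − I)·e^(rT) = (235.46 − 10.8676)·e^(0.0597·11/12) = 224.5924 × 1.056250 = 237.2257
Value (long) = (F − K)·e^(−rT) = (237.2257 − 236.53) × 0.946745 = 0.6587
Value = €0.66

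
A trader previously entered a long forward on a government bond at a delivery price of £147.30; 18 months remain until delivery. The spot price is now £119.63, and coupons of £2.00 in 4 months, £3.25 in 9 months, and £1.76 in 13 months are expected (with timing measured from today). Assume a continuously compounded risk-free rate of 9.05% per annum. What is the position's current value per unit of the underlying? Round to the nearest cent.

PV(remaining coupons) I = 2.00·e^(−0.0905·4/12) + 3.25·e^(−0.0905·9/12) + 1.76·e^(−0.0905·13/12) = 6.5729
Current forward F = (S − I)·e^(rT) = (119.63 − 6.5729)·e^(0.0905·18/12) = 113.0571 × 1.145396 = 129.4952
Value (long) = (F − K)·e^(−rT) = (129.4952 − 147.30) × 0.873061 = -15.5447
Value = -£15.54

-£15.54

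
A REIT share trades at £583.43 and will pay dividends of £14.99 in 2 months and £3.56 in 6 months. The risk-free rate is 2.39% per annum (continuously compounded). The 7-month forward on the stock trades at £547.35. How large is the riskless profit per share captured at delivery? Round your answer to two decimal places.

£25.56 per share

PV(dividends) I = 14.99·e^(−0.0239·2/12) + 3.56·e^(−0.0239·6/12) = 18.4481
Fair forward F* = (S − I)·e^(rT) = (583.43 − 18.4481)·e^0.013942 = 564.9819 × 1.014040 = 572.9142
Market £547.35 < fair 572.9142: forward underpriced → reverse cash-and-carry (short the stock, invest proceeds at r, pay the dividends, go long the forward).
Profit at T = |F_mkt − F*| = |547.35 − 572.9142| = £25.56 per share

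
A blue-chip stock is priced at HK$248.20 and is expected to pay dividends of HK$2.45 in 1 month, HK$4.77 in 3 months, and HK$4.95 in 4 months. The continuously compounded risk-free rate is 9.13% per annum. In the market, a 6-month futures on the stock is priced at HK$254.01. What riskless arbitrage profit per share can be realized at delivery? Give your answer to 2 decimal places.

HK$6.67 per share

PV(dividends) I = 2.45·e^(−0.0913·1/12) + 4.77·e^(−0.0913·3/12) + 4.95·e^(−0.0913·4/12) = 11.8954
Fair futures F* = (S − I)·e^(rT) = (248.20 − 11.8954)·e^0.045650 = 236.3046 × 1.046708 = 247.3419
Market HK$254.01 > fair 247.3419: forward overpriced → cash-and-carry (borrow at r, buy the stock and collect the dividends, short the forward).
Profit at T = |F_mkt − F*| = |254.01 − 247.3419| = HK$6.67 per share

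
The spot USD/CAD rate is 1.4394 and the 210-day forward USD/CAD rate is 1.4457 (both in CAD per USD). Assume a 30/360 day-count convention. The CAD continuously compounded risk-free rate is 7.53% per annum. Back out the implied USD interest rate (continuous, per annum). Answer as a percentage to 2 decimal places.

F = S·e^((r_CAD − r_USD)T) ⇒ r_USD = r_CAD − ln(F/S)/T
ln(1.4457/1.4394) = 0.004367; /(210/360) = 0.007486
r_USD = 0.0753 − 0.007486 = 0.067814
r_USD = 6.78%

6.78%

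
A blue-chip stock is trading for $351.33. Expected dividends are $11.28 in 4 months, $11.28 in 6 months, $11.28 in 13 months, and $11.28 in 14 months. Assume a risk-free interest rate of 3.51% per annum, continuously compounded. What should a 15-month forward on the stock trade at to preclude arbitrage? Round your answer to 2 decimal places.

PV(dividends) I = 11.28·e^(−0.0351·4/12) + 11.28·e^(−0.0351·6/12) + 11.28·e^(−0.0351·13/12) + 11.28·e^(−0.0351·14/12)
I = 11.1488 + 11.0838 + 10.8591 + 10.8274 = 43.9191
F = (S − I)·e^(rT) = (351.33 − 43.9191) · e^(0.0351·15/12)
= 307.4109 · e^0.043875 = 307.4109 × 1.044852 = $321.20

$321.20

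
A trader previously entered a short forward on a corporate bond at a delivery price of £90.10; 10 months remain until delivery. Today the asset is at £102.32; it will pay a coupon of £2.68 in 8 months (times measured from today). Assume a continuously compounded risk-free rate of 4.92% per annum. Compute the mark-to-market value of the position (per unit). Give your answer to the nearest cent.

-£13.25

PV(remaining coupons) I = 2.68·e^(−0.0492·8/12) = 2.5935
Current forward F = (S − I)·e^(rT) = (102.32 − 2.5935)·e^(0.0492·10/12) = 99.7265 × 1.041852 = 103.9003
Value (long) = (F − K)·e^(−rT) = (103.9003 − 90.10) × 0.959829 = 13.2459
Short position value = −(long value) = -£13.25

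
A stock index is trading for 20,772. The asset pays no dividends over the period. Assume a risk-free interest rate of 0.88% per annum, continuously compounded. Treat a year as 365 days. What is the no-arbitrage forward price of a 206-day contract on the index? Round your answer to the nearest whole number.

F = S·e^(rT) = 20772 · e^(0.0088 × 206/365)
= 20772 · e^0.004967 = 20772 × 1.004979
F = 20,875

20,875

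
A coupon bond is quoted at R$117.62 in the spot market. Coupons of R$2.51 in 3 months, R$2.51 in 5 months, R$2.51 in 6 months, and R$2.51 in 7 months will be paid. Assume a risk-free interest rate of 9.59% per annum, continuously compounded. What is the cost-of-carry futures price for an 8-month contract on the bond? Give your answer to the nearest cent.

R$115.12

PV(coupons) I = 2.51·e^(−0.0959·3/12) + 2.51·e^(−0.0959·5/12) + 2.51·e^(−0.0959·6/12) + 2.51·e^(−0.0959·7/12)
I = 2.4505 + 2.4117 + 2.3925 + 2.3734 = 9.6281
F = (S − I)·e^(rT) = (117.62 − 9.6281) · e^(0.0959·8/12)
= 107.9919 · e^0.063933 = 107.9919 × 1.066021 = R$115.12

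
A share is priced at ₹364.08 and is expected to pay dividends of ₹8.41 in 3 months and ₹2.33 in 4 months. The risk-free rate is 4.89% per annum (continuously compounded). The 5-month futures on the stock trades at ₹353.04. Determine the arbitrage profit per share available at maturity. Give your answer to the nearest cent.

PV(dividends) I = 8.41·e^(−0.0489·3/12) + 2.33·e^(−0.0489·4/12) = 10.6001
Fair futures F* = (S − I)·e^(rT) = (364.08 − 10.6001)·e^0.020375 = 353.4799 × 1.020584 = 360.7559
Market ₹353.04 < fair 360.7559: forward underpriced → reverse cash-and-carry (short the stock, invest proceeds at r, pay the dividends, go long the forward).
Profit at T = |F_mkt − F*| = |353.04 − 360.7559| = ₹7.72 per share

₹7.72 per share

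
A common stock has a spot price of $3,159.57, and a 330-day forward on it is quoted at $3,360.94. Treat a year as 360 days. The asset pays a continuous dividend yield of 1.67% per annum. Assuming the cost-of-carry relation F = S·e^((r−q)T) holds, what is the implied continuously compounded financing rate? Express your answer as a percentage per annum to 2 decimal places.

From F = S·e^((r−q)T): (r − q) = ln(F/S)/T
ln(3360.94/3159.57) = ln(1.063733) = 0.061784
(r − q) = 0.061784 / (330/360) = 0.067401
r = ln(F/S)/T + q = 0.067401 + 0.0167 = 0.084101
r = 8.41%

8.41%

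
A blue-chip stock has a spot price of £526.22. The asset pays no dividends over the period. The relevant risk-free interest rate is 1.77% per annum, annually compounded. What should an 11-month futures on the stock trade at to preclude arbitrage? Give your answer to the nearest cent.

F = S · (1+r)^T
= 526.22 × 1.016213
F = £534.75

£534.75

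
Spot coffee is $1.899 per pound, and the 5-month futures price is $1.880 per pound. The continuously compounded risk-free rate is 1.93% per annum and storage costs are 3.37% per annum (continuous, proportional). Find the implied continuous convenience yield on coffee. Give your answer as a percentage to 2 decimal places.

7.71%

F = S·e^((r+u−y)T) ⇒ (r+u−y) = ln(F/S)/T
ln(1.880/1.899) = -0.010056; /T ⇒ -0.024134
y = r + u − ln(F/S)/T = 0.0193 + 0.0337 + 0.024134 = 0.077134
y = 7.71%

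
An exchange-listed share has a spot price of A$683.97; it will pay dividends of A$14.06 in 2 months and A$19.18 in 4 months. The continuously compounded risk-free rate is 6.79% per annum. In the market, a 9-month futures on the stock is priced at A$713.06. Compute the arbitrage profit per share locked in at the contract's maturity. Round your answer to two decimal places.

A$27.72 per share

PV(dividends) I = 14.06·e^(−0.0679·2/12) + 19.18·e^(−0.0679·4/12) = 32.6526
Fair futures F* = (S − I)·e^(rT) = (683.97 − 32.6526)·e^0.050925 = 651.3174 × 1.052244 = 685.3448
Market A$713.06 > fair 685.3448: forward overpriced → cash-and-carry (borrow at r, buy the stock and collect the dividends, short the forward).
Profit at T = |F_mkt − F*| = |713.06 − 685.3448| = A$27.72 per share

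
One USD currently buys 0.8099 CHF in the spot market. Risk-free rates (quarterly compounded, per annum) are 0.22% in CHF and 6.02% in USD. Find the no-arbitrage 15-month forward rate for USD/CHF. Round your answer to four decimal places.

0.7537

By covered interest parity, F = S · (1+r_CHF/4)^(4T) / (1+r_USD/4)^(4T)
= 0.8099 × 1.002753 / 1.077549 = 0.8099 × 0.930587
F = 0.7537 CHF per USD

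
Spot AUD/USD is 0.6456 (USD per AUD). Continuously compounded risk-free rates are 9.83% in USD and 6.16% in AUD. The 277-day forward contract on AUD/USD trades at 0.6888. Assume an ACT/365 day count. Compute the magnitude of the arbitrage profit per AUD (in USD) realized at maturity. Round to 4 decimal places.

Fair forward: F* = S·e^(carry·T), with carry = (r_USD − r_AUD) = 0.0983 − 0.0616 = 0.0367
F* = 0.6456 · e^(0.0367 × 277/365) = 0.6456 · e^0.027852 = 0.6456 × 1.028243 = 0.6638
Market 0.6888 > fair 0.6638: forward overpriced → cash-and-carry (buy spot, short the forward).
At maturity, profit = |F_mkt − F*| = |0.6888 − 0.6638| = 0.0250 per AUD (in USD)

0.0250 per AUD (in USD)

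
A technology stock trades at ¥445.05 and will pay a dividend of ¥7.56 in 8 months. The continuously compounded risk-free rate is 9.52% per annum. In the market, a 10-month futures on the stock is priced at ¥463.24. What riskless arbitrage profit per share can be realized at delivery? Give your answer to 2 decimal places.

PV(dividends) I = 7.56·e^(−0.0952·8/12) = 7.0951
Fair futures F* = (S − I)·e^(rT) = (445.05 − 7.0951)·e^0.079333 = 437.9549 × 1.082565 = 474.1146
Market ¥463.24 < fair 474.1146: forward underpriced → reverse cash-and-carry (short the stock, invest proceeds at r, pay the dividends, go long the forward).
Profit at T = |F_mkt − F*| = |463.24 − 474.1146| = ¥10.87 per share

¥10.87 per share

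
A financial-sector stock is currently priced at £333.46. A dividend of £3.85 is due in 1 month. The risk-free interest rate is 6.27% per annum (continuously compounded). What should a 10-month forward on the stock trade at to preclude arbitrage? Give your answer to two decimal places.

£347.31

PV(dividends) I = 3.85·e^(−0.0627·1/12)
I = 3.8299
F = (S − I)·e^(rT) = (333.46 − 3.8299) · e^(0.0627·10/12)
= 329.6301 · e^0.052250 = 329.6301 × 1.053639 = £347.31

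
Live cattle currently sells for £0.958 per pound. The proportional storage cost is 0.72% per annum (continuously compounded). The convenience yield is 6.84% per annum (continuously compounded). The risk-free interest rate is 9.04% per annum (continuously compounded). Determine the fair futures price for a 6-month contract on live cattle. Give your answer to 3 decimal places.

Net carry = r + u − y = 0.0904 + 0.0072 − 0.0684 = 0.0292
F = S·e^((r+u−y)T) = 0.958 · e^(0.0292 × 6/12) = 0.958 · e^0.014600
= 0.958 × 1.014707 = £0.972 per pound

£0.972 per pound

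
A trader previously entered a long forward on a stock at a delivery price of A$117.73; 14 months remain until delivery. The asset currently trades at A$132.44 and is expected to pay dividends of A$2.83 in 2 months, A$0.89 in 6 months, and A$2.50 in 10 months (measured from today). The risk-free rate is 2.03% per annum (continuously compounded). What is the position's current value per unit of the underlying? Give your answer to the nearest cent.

PV(remaining dividends) I = 2.83·e^(−0.0203·2/12) + 0.89·e^(−0.0203·6/12) + 2.50·e^(−0.0203·10/12) = 6.1595
Current forward F = (S − I)·e^(rT) = (132.44 − 6.1595)·e^(0.0203·14/12) = 126.2805 × 1.023966 = 129.3069
Value (long) = (F − K)·e^(−rT) = (129.3069 − 117.73) × 0.976595 = 11.3059
Value = A$11.31

A$11.31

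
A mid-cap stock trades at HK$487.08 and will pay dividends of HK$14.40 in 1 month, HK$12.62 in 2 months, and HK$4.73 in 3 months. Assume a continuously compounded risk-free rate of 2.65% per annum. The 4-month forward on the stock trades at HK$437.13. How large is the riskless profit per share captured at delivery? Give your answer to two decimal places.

PV(dividends) I = 14.40·e^(−0.0265·1/12) + 12.62·e^(−0.0265·2/12) + 4.73·e^(−0.0265·3/12) = 31.6314
Fair forward F* = (S − I)·e^(rT) = (487.08 − 31.6314)·e^0.008833 = 455.4486 × 1.008872 = 459.4893
Market HK$437.13 < fair 459.4893: forward underpriced → reverse cash-and-carry (short the stock, invest proceeds at r, pay the dividends, go long the forward).
Profit at T = |F_mkt − F*| = |437.13 − 459.4893| = HK$22.36 per share

HK$22.36 per share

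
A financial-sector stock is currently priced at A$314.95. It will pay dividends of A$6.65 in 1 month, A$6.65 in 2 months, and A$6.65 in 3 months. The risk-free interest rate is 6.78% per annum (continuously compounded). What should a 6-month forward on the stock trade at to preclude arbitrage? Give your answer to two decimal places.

PV(dividends) I = 6.65·e^(−0.0678·1/12) + 6.65·e^(−0.0678·2/12) + 6.65·e^(−0.0678·3/12)
I = 6.6125 + 6.5753 + 6.5382 = 19.7260
F = (S − I)·e^(rT) = (314.95 − 19.7260) · e^(0.0678·6/12)
= 295.2240 · e^0.033900 = 295.2240 × 1.034481 = A$305.40

A$305.40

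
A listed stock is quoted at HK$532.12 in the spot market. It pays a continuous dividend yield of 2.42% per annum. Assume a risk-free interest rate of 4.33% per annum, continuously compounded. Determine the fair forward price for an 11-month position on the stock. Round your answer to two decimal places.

F = S·e^((r − q)T) = 532.12 · e^((0.0433 − 0.0242) × 11/12)
= 532.12 · e^0.017508 = 532.12 × 1.017662
F = HK$541.52

HK$541.52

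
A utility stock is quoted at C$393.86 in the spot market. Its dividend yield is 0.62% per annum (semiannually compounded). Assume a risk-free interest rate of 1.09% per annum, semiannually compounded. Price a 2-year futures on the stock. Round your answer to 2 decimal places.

C$397.56

F = S · (1+r/2)^(2T) / (1+q/2)^(2T)
= 393.86 × 1.021979 / 1.012458 = 393.86 × 1.009404
F = C$397.56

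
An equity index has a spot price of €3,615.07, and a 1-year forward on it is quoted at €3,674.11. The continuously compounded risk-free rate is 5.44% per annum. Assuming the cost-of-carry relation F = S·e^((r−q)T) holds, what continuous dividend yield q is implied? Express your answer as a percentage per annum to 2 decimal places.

3.82%

From F = S·e^((r−q)T): (r − q) = ln(F/S)/T
ln(3674.11/3615.07) = ln(1.016332) = 0.016200
(r − q) = 0.016200 / (12/12) = 0.016200
q = r − ln(F/S)/T = 0.0544 − 0.016200 = 0.038200
q = 3.82%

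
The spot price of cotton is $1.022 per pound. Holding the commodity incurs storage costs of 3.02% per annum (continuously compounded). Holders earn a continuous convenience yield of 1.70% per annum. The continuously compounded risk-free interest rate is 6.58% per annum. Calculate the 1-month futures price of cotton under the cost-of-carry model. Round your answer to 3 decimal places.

$1.029 per pound

Net carry = r + u − y = 0.0658 + 0.0302 − 0.0170 = 0.0790
F = S·e^((r+u−y)T) = 1.022 · e^(0.0790 × 1/12) = 1.022 · e^0.006583
= 1.022 × 1.006605 = $1.029 per pound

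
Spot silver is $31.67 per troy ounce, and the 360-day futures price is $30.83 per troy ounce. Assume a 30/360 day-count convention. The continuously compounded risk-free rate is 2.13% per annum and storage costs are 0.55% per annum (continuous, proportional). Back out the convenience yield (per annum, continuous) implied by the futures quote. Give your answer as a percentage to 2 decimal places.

F = S·e^((r+u−y)T) ⇒ (r+u−y) = ln(F/S)/T
ln(30.83/31.67) = -0.026882; /T ⇒ -0.026882
y = r + u − ln(F/S)/T = 0.0213 + 0.0055 + 0.026882 = 0.053682
y = 5.37%

5.37%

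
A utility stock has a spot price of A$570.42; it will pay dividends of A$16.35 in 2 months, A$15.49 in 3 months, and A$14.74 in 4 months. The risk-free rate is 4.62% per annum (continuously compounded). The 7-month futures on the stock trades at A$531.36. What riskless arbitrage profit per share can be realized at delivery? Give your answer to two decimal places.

A$7.33 per share

PV(dividends) I = 16.35·e^(−0.0462·2/12) + 15.49·e^(−0.0462·3/12) + 14.74·e^(−0.0462·4/12) = 46.0515
Fair futures F* = (S − I)·e^(rT) = (570.42 − 46.0515)·e^0.026950 = 524.3685 × 1.027316 = 538.6921
Market A$531.36 < fair 538.6921: forward underpriced → reverse cash-and-carry (short the stock, invest proceeds at r, pay the dividends, go long the forward).
Profit at T = |F_mkt − F*| = |531.36 − 538.6921| = A$7.33 per share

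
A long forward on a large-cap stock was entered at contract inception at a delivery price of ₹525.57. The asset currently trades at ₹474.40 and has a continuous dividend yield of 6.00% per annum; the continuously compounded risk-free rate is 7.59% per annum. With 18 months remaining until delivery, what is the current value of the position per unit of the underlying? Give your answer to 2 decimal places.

Current fair forward for the remaining 18 months: F = S·e^((r − q)·T), (r − q) = 0.0759 − 0.0600 = 0.0159
F = 474.40 · e^(0.0159 × 18/12) = 474.40 × 1.024137 = 485.8506
Value of long forward = (F − K)·e^(−rT) = (485.8506 − 525.57) · e^(−0.0759·18/12)
= -39.7194 × 0.892392 = -35.45

-₹35.45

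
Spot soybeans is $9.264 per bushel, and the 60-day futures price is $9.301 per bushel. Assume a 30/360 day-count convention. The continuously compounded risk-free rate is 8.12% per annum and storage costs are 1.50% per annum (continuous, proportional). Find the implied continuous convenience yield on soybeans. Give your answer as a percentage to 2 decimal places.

7.23%

F = S·e^((r+u−y)T) ⇒ (r+u−y) = ln(F/S)/T
ln(9.301/9.264) = 0.003986; /T ⇒ 0.023916
y = r + u − ln(F/S)/T = 0.0812 + 0.0150 − 0.023916 = 0.072284
y = 7.23%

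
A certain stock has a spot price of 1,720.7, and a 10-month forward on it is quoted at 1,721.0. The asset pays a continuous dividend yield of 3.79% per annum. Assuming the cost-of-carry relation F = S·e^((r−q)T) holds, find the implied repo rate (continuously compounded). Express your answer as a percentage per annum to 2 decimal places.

From F = S·e^((r−q)T): (r − q) = ln(F/S)/T
ln(1721.0/1720.7) = ln(1.000174) = 0.000174
(r − q) = 0.000174 / (10/12) = 0.000209
r = ln(F/S)/T + q = 0.000209 + 0.0379 = 0.038109
r = 3.81%

3.81%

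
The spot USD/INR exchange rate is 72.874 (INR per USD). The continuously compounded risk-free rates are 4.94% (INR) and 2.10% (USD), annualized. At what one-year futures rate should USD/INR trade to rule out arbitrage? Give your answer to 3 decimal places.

74.973

F = S·e^((r_INR − r_USD)T) = 72.874 · e^((0.0494 − 0.0210) × 12/12)
= 72.874 · e^0.028400 = 72.874 × 1.028807
F = 74.973 INR per USD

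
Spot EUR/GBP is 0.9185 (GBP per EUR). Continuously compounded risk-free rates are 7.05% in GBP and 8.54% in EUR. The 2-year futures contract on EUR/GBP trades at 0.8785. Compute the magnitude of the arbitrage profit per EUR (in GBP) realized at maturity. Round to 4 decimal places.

0.0130 per EUR (in GBP)

Fair futures: F* = S·e^(carry·T), with carry = (r_GBP − r_EUR) = 0.0705 − 0.0854 = -0.0149
F* = 0.9185 · e^(-0.0149 × 2) = 0.9185 · e^-0.029800 = 0.9185 × 0.970640 = 0.8915
Market 0.8785 < fair 0.8915: forward underpriced → reverse cash-and-carry (short spot, go long the forward).
At maturity, profit = |F_mkt − F*| = |0.8785 − 0.8915| = 0.0130 per EUR (in GBP)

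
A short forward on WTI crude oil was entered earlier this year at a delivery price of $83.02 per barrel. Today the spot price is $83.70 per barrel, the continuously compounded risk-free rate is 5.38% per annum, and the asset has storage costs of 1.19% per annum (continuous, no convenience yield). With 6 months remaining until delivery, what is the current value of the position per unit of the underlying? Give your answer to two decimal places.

-$3.38 per barrel

Current fair forward for the remaining 6 months: F = S·e^((r + u)·T), (r + u) = 0.0538 + 0.0119 = 0.0657
F = 83.70 · e^(0.0657 × 6/12) = 83.70 × 1.033396 = 86.4952
Value of long forward = (F − K)·e^(−rT) = (86.4952 − 83.02) · e^(−0.0538·6/12)
= 3.4752 × 0.973459 = 3.38
Short position value = −(long value) = -$3.38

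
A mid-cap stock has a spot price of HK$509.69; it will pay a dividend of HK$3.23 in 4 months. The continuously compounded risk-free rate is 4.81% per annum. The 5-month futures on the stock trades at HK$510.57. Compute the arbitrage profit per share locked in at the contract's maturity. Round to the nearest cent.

PV(dividends) I = 3.23·e^(−0.0481·4/12) = 3.1786
Fair futures F* = (S − I)·e^(rT) = (509.69 − 3.1786)·e^0.020042 = 506.5114 × 1.020244 = 516.7652
Market HK$510.57 < fair 516.7652: forward underpriced → reverse cash-and-carry (short the stock, invest proceeds at r, pay the dividends, go long the forward).
Profit at T = |F_mkt − F*| = |510.57 − 516.7652| = HK$6.20 per share

HK$6.20 per share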